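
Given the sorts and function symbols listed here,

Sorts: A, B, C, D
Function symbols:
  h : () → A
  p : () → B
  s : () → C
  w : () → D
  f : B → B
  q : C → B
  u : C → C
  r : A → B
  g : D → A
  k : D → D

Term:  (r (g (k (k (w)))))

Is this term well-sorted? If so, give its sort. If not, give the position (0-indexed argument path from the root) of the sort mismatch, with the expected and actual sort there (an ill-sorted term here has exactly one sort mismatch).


        (w) : D
      (k (w)) : D
    (k (k (w))) : D
  (g (k (k (w)))) : A
(r (g (k (k (w))))) : B

well-sorted; sort = B


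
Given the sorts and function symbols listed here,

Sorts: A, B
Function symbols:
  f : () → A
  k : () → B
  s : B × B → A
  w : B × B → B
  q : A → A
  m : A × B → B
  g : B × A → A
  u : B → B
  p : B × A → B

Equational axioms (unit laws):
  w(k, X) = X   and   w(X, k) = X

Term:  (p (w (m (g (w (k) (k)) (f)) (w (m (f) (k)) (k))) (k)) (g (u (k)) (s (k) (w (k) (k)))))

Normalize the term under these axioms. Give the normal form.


normal form = (p (m (g (k) (f)) (m (f) (k))) (g (u (k)) (s (k) (k))))

1. (p (w (m (g (w (k) (k)) (f)) (w (m (f) (k)) (k))) (k)) (g (u (k)) (s (k) (w (k) (k)))))  →  (p (m (g (w (k) (k)) (f)) (w (m (f) (k)) (k))) (g (u (k)) (s (k) (w (k) (k)))))
2. (p (m (g (w (k) (k)) (f)) (w (m (f) (k)) (k))) (g (u (k)) (s (k) (w (k) (k)))))  →  (p (m (g (k) (f)) (w (m (f) (k)) (k))) (g (u (k)) (s (k) (w (k) (k)))))
3. (p (m (g (k) (f)) (w (m (f) (k)) (k))) (g (u (k)) (s (k) (w (k) (k)))))  →  (p (m (g (k) (f)) (m (f) (k))) (g (u (k)) (s (k) (w (k) (k)))))
4. (p (m (g (k) (f)) (m (f) (k))) (g (u (k)) (s (k) (w (k) (k)))))  →  (p (m (g (k) (f)) (m (f) (k))) (g (u (k)) (s (k) (k))))


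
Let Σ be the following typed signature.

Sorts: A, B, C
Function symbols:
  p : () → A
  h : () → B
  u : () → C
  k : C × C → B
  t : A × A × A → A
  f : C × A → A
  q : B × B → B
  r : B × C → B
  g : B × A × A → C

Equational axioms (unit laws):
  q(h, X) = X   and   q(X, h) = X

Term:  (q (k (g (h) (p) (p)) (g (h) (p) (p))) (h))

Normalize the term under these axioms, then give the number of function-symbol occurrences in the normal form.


size = 9

1. (q (k (g (h) (p) (p)) (g (h) (p) (p))) (h))  →  (k (g (h) (p) (p)) (g (h) (p) (p)))
normal form: (k (g (h) (p) (p)) (g (h) (p) (p)))


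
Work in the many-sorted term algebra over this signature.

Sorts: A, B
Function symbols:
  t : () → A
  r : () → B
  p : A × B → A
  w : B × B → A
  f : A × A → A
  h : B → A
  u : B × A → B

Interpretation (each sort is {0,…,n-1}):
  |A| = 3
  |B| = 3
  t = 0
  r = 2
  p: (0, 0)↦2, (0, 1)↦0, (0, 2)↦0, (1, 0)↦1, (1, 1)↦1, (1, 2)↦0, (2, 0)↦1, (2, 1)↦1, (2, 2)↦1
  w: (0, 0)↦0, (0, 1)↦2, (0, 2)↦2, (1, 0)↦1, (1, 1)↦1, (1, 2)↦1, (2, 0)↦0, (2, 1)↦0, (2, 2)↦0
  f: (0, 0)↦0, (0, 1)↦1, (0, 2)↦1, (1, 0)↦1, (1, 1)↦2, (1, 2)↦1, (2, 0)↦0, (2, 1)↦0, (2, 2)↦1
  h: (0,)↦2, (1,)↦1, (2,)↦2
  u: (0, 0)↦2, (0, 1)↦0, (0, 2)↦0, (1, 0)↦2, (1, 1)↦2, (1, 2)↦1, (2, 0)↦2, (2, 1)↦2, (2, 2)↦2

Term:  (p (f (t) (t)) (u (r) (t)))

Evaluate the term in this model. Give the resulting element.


value = 0

  t = 0
  t = 0
  (f (t) (t)) = f(0, 0) = 0
  r = 2
  t = 0
  (u (r) (t)) = u(2, 0) = 2
  (p (f (t) (t)) (u (r) (t))) = p(0, 2) = 0


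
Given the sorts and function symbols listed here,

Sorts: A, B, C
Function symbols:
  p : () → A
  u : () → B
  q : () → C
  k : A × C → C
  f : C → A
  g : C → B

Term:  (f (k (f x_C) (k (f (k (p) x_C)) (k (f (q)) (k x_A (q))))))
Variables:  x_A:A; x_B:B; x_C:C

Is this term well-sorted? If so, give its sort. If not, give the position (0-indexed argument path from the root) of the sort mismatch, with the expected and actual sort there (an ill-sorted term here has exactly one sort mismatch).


well-sorted; sort = A

      x_C : C
    (f x_C) : A
          (p) : A
          x_C : C
        (k (p) x_C) : C
      (f (k (p) x_C)) : A
          (q) : C
        (f (q)) : A
          x_A : A
          (q) : C
        (k x_A (q)) : C
      (k (f (q)) (k x_A (q))) : C
    (k (f (k (p) x_C)) (k (f (q)) (k x_A (q)))) : C
  (k (f x_C) (k (f (k (p) x_C)) (k (f (q)) (k x_A (q))))) : C
(f (k (f x_C) (k (f (k (p) x_C)) (k (f (q)) (k x_A (q)))))) : A


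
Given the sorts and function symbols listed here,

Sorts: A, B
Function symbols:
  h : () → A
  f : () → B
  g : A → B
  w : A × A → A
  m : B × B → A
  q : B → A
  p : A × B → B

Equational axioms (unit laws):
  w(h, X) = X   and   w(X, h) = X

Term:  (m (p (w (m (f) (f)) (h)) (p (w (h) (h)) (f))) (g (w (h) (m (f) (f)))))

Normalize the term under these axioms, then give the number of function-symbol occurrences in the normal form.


size = 12

1. (m (p (w (m (f) (f)) (h)) (p (w (h) (h)) (f))) (g (w (h) (m (f) (f)))))  →  (m (p (m (f) (f)) (p (w (h) (h)) (f))) (g (w (h) (m (f) (f)))))
2. (m (p (m (f) (f)) (p (w (h) (h)) (f))) (g (w (h) (m (f) (f)))))  →  (m (p (m (f) (f)) (p (h) (f))) (g (w (h) (m (f) (f)))))
3. (m (p (m (f) (f)) (p (h) (f))) (g (w (h) (m (f) (f)))))  →  (m (p (m (f) (f)) (p (h) (f))) (g (m (f) (f))))
normal form: (m (p (m (f) (f)) (p (h) (f))) (g (m (f) (f))))


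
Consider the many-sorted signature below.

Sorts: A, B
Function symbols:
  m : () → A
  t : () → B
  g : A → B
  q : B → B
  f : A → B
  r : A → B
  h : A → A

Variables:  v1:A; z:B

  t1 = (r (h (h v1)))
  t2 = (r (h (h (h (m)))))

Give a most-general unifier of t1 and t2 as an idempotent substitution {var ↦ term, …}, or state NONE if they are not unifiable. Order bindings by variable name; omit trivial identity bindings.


{v1 ↦ (h (m))}


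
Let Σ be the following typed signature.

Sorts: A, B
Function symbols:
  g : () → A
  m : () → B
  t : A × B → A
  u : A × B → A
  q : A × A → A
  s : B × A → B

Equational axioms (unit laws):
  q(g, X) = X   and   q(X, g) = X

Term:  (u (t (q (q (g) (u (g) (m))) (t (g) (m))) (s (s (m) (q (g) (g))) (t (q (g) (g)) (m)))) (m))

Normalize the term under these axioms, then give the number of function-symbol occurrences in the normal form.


1. (u (t (q (q (g) (u (g) (m))) (t (g) (m))) (s (s (m) (q (g) (g))) (t (q (g) (g)) (m)))) (m))  →  (u (t (q (u (g) (m)) (t (g) (m))) (s (s (m) (q (g) (g))) (t (q (g) (g)) (m)))) (m))
2. (u (t (q (u (g) (m)) (t (g) (m))) (s (s (m) (q (g) (g))) (t (q (g) (g)) (m)))) (m))  →  (u (t (q (u (g) (m)) (t (g) (m))) (s (s (m) (g)) (t (q (g) (g)) (m)))) (m))
3. (u (t (q (u (g) (m)) (t (g) (m))) (s (s (m) (g)) (t (q (g) (g)) (m)))) (m))  →  (u (t (q (u (g) (m)) (t (g) (m))) (s (s (m) (g)) (t (g) (m)))) (m))
normal form: (u (t (q (u (g) (m)) (t (g) (m))) (s (s (m) (g)) (t (g) (m)))) (m))

size = 17


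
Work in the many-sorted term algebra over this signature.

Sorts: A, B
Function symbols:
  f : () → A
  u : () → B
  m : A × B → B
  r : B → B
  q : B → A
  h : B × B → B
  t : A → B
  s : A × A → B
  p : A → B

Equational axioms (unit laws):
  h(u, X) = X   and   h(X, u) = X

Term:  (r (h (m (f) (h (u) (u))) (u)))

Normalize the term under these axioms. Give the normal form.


normal form = (r (m (f) (u)))

1. (r (h (m (f) (h (u) (u))) (u)))  →  (r (m (f) (h (u) (u))))
2. (r (m (f) (h (u) (u))))  →  (r (m (f) (u)))


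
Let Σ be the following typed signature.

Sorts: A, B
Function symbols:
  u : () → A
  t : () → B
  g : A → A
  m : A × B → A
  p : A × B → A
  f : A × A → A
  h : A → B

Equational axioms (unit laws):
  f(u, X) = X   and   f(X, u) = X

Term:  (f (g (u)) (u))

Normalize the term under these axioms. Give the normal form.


normal form = (g (u))

1. (f (g (u)) (u))  →  (g (u))


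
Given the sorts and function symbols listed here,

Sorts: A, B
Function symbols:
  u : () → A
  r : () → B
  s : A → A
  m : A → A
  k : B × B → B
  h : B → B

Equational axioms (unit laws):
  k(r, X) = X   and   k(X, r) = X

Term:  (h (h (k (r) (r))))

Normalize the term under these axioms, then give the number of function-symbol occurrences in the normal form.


size = 3

1. (h (h (k (r) (r))))  →  (h (h (r)))
normal form: (h (h (r)))


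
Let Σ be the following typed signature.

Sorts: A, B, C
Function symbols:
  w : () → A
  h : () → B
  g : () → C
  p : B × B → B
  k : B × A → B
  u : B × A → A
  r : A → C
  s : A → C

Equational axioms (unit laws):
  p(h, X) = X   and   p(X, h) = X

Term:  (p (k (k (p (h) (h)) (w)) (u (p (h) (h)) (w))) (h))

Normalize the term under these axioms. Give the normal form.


1. (p (k (k (p (h) (h)) (w)) (u (p (h) (h)) (w))) (h))  →  (k (k (p (h) (h)) (w)) (u (p (h) (h)) (w)))
2. (k (k (p (h) (h)) (w)) (u (p (h) (h)) (w)))  →  (k (k (h) (w)) (u (p (h) (h)) (w)))
3. (k (k (h) (w)) (u (p (h) (h)) (w)))  →  (k (k (h) (w)) (u (h) (w)))

normal form = (k (k (h) (w)) (u (h) (w)))


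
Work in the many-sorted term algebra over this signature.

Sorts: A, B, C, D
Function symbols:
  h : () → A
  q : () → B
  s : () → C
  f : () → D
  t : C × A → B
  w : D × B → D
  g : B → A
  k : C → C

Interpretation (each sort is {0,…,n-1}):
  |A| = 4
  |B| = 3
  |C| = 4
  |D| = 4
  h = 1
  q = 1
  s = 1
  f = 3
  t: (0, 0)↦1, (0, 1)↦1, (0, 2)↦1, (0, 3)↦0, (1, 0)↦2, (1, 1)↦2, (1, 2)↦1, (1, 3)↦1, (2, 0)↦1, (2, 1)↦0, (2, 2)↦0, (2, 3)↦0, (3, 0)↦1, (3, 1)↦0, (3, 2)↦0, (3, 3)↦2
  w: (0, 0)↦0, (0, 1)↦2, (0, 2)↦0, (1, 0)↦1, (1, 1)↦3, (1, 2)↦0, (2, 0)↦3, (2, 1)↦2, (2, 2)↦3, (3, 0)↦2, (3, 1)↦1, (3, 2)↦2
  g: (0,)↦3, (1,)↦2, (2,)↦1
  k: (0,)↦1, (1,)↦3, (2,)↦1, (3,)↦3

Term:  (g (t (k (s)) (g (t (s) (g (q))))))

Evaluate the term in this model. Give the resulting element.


value = 3

  s = 1
  (k (s)) = k(1,) = 3
  s = 1
  q = 1
  (g (q)) = g(1,) = 2
  (t (s) (g (q))) = t(1, 2) = 1
  (g (t (s) (g (q)))) = g(1,) = 2
  (t (k (s)) (g (t (s) (g (q))))) = t(3, 2) = 0
  (g (t (k (s)) (g (t (s) (g (q)))))) = g(0,) = 3


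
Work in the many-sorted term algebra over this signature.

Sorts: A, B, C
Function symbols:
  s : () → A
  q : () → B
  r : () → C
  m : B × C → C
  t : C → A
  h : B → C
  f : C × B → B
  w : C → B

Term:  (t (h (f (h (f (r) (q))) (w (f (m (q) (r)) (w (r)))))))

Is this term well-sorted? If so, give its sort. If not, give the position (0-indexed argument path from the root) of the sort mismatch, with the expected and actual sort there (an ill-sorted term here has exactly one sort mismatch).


ill-sorted at position [0, 0, 1, 0]: expected C, got B

          (r) : C
          (q) : B
        (f (r) (q)) : B
      (h (f (r) (q))) : C
            (q) : B
            (r) : C
          (m (q) (r)) : C
            (r) : C
          (w (r)) : B
        (f (m (q) (r)) (w (r))) : B
      (w (f (m (q) (r)) (w (r)))) : ✗ arg 0 at [0, 0, 1, 0] has sort B, expected C


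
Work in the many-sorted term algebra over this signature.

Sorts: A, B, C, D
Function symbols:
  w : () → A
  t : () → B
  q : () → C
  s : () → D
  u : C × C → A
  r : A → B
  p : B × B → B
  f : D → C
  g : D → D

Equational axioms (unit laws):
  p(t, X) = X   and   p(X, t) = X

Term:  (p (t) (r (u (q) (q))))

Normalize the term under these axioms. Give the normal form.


1. (p (t) (r (u (q) (q))))  →  (r (u (q) (q)))

normal form = (r (u (q) (q)))


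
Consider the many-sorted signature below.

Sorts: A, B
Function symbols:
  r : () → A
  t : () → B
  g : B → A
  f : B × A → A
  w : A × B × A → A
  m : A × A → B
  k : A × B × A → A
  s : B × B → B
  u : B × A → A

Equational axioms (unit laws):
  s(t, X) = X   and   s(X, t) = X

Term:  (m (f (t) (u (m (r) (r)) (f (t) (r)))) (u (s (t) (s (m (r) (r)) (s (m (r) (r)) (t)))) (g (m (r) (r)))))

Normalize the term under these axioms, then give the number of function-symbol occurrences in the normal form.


size = 22

1. (m (f (t) (u (m (r) (r)) (f (t) (r)))) (u (s (t) (s (m (r) (r)) (s (m (r) (r)) (t)))) (g (m (r) (r)))))  →  (m (f (t) (u (m (r) (r)) (f (t) (r)))) (u (s (m (r) (r)) (s (m (r) (r)) (t))) (g (m (r) (r)))))
2. (m (f (t) (u (m (r) (r)) (f (t) (r)))) (u (s (m (r) (r)) (s (m (r) (r)) (t))) (g (m (r) (r)))))  →  (m (f (t) (u (m (r) (r)) (f (t) (r)))) (u (s (m (r) (r)) (m (r) (r))) (g (m (r) (r)))))
normal form: (m (f (t) (u (m (r) (r)) (f (t) (r)))) (u (s (m (r) (r)) (m (r) (r))) (g (m (r) (r)))))


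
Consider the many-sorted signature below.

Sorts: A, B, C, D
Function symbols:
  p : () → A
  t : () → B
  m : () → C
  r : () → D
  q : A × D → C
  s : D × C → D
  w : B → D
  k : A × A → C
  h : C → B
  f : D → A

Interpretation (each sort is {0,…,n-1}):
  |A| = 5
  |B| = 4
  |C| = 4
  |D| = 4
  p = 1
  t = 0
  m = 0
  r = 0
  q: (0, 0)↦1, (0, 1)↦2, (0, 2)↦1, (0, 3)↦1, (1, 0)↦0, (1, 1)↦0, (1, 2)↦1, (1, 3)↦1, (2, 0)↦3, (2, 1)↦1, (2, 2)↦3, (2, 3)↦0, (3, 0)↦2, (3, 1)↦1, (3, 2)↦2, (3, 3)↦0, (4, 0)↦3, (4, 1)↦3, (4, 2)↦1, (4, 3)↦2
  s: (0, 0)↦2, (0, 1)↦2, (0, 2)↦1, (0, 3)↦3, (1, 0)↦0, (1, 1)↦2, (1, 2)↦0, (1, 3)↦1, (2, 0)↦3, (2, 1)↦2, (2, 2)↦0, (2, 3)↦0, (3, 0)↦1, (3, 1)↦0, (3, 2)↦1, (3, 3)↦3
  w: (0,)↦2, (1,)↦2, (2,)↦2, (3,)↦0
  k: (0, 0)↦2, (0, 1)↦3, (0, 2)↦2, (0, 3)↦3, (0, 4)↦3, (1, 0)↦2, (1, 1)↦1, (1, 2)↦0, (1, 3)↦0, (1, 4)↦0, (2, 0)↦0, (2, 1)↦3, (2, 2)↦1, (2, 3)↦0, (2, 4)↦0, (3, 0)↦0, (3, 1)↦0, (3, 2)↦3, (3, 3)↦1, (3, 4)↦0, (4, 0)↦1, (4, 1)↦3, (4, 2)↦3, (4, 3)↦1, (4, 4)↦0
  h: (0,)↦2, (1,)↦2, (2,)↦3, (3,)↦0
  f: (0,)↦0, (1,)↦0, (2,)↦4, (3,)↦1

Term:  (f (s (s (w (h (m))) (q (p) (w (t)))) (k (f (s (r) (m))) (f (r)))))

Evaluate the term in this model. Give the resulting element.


  m = 0
  (h (m)) = h(0,) = 2
  (w (h (m))) = w(2,) = 2
  p = 1
  t = 0
  (w (t)) = w(0,) = 2
  (q (p) (w (t))) = q(1, 2) = 1
  (s (w (h (m))) (q (p) (w (t)))) = s(2, 1) = 2
  r = 0
  m = 0
  (s (r) (m)) = s(0, 0) = 2
  (f (s (r) (m))) = f(2,) = 4
  r = 0
  (f (r)) = f(0,) = 0
  (k (f (s (r) (m))) (f (r))) = k(4, 0) = 1
  (s (s (w (h (m))) (q (p) (w (t)))) (k (f (s (r) (m))) (f (r)))) = s(2, 1) = 2
  (f (s (s (w (h (m))) (q (p) (w (t)))) (k (f (s (r) (m))) (f (r))))) = f(2,) = 4

value = 4


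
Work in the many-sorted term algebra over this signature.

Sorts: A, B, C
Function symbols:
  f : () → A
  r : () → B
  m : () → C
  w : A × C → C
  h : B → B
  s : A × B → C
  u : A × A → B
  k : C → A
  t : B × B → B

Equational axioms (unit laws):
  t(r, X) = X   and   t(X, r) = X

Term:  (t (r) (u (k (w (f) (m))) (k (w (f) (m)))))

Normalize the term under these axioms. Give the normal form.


normal form = (u (k (w (f) (m))) (k (w (f) (m))))

1. (t (r) (u (k (w (f) (m))) (k (w (f) (m)))))  →  (u (k (w (f) (m))) (k (w (f) (m))))


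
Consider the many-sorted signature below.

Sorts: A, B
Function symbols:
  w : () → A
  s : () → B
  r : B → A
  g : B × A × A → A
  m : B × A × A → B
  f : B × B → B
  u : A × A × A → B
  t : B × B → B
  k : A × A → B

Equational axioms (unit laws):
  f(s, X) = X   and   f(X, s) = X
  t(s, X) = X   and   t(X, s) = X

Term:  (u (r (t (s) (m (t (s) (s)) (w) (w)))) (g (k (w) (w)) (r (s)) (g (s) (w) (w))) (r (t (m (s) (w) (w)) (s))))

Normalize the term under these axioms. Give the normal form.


normal form = (u (r (m (s) (w) (w))) (g (k (w) (w)) (r (s)) (g (s) (w) (w))) (r (m (s) (w) (w))))

1. (u (r (t (s) (m (t (s) (s)) (w) (w)))) (g (k (w) (w)) (r (s)) (g (s) (w) (w))) (r (t (m (s) (w) (w)) (s))))  →  (u (r (m (t (s) (s)) (w) (w))) (g (k (w) (w)) (r (s)) (g (s) (w) (w))) (r (t (m (s) (w) (w)) (s))))
2. (u (r (m (t (s) (s)) (w) (w))) (g (k (w) (w)) (r (s)) (g (s) (w) (w))) (r (t (m (s) (w) (w)) (s))))  →  (u (r (m (s) (w) (w))) (g (k (w) (w)) (r (s)) (g (s) (w) (w))) (r (t (m (s) (w) (w)) (s))))
3. (u (r (m (s) (w) (w))) (g (k (w) (w)) (r (s)) (g (s) (w) (w))) (r (t (m (s) (w) (w)) (s))))  →  (u (r (m (s) (w) (w))) (g (k (w) (w)) (r (s)) (g (s) (w) (w))) (r (m (s) (w) (w))))


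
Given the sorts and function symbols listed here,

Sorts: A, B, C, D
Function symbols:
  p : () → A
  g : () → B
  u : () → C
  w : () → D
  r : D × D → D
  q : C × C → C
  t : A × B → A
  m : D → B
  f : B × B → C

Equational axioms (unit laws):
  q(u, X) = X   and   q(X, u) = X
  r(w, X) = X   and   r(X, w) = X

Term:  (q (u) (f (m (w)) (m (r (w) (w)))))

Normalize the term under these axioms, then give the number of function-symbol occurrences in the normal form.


1. (q (u) (f (m (w)) (m (r (w) (w)))))  →  (f (m (w)) (m (r (w) (w))))
2. (f (m (w)) (m (r (w) (w))))  →  (f (m (w)) (m (w)))
normal form: (f (m (w)) (m (w)))

size = 5


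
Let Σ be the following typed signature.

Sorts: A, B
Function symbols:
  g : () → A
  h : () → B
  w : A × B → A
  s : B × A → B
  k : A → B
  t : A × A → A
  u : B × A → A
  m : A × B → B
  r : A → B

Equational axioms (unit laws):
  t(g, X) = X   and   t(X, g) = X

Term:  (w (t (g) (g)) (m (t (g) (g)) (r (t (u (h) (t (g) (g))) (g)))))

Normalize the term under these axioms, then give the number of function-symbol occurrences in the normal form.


size = 8

1. (w (t (g) (g)) (m (t (g) (g)) (r (t (u (h) (t (g) (g))) (g)))))  →  (w (g) (m (t (g) (g)) (r (t (u (h) (t (g) (g))) (g)))))
2. (w (g) (m (t (g) (g)) (r (t (u (h) (t (g) (g))) (g)))))  →  (w (g) (m (g) (r (t (u (h) (t (g) (g))) (g)))))
3. (w (g) (m (g) (r (t (u (h) (t (g) (g))) (g)))))  →  (w (g) (m (g) (r (u (h) (t (g) (g))))))
4. (w (g) (m (g) (r (u (h) (t (g) (g))))))  →  (w (g) (m (g) (r (u (h) (g)))))
normal form: (w (g) (m (g) (r (u (h) (g)))))


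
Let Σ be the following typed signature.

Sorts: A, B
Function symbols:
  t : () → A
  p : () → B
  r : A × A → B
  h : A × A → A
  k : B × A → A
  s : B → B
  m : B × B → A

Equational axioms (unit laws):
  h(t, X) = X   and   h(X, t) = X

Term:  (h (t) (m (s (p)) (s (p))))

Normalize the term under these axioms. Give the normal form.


normal form = (m (s (p)) (s (p)))

1. (h (t) (m (s (p)) (s (p))))  →  (m (s (p)) (s (p)))


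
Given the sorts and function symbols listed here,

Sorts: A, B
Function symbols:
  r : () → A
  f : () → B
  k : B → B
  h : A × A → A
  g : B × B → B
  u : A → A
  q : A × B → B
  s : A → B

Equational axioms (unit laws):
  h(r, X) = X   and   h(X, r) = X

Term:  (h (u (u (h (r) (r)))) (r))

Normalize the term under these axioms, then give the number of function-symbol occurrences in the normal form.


1. (h (u (u (h (r) (r)))) (r))  →  (u (u (h (r) (r))))
2. (u (u (h (r) (r))))  →  (u (u (r)))
normal form: (u (u (r)))

size = 3


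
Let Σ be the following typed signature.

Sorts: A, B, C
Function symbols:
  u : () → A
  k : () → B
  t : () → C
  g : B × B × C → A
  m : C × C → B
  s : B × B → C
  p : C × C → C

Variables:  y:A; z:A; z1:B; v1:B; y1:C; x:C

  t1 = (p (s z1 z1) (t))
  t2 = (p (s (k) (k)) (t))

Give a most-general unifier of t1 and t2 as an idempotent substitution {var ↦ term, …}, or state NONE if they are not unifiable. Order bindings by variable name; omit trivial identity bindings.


{z1 ↦ (k)}


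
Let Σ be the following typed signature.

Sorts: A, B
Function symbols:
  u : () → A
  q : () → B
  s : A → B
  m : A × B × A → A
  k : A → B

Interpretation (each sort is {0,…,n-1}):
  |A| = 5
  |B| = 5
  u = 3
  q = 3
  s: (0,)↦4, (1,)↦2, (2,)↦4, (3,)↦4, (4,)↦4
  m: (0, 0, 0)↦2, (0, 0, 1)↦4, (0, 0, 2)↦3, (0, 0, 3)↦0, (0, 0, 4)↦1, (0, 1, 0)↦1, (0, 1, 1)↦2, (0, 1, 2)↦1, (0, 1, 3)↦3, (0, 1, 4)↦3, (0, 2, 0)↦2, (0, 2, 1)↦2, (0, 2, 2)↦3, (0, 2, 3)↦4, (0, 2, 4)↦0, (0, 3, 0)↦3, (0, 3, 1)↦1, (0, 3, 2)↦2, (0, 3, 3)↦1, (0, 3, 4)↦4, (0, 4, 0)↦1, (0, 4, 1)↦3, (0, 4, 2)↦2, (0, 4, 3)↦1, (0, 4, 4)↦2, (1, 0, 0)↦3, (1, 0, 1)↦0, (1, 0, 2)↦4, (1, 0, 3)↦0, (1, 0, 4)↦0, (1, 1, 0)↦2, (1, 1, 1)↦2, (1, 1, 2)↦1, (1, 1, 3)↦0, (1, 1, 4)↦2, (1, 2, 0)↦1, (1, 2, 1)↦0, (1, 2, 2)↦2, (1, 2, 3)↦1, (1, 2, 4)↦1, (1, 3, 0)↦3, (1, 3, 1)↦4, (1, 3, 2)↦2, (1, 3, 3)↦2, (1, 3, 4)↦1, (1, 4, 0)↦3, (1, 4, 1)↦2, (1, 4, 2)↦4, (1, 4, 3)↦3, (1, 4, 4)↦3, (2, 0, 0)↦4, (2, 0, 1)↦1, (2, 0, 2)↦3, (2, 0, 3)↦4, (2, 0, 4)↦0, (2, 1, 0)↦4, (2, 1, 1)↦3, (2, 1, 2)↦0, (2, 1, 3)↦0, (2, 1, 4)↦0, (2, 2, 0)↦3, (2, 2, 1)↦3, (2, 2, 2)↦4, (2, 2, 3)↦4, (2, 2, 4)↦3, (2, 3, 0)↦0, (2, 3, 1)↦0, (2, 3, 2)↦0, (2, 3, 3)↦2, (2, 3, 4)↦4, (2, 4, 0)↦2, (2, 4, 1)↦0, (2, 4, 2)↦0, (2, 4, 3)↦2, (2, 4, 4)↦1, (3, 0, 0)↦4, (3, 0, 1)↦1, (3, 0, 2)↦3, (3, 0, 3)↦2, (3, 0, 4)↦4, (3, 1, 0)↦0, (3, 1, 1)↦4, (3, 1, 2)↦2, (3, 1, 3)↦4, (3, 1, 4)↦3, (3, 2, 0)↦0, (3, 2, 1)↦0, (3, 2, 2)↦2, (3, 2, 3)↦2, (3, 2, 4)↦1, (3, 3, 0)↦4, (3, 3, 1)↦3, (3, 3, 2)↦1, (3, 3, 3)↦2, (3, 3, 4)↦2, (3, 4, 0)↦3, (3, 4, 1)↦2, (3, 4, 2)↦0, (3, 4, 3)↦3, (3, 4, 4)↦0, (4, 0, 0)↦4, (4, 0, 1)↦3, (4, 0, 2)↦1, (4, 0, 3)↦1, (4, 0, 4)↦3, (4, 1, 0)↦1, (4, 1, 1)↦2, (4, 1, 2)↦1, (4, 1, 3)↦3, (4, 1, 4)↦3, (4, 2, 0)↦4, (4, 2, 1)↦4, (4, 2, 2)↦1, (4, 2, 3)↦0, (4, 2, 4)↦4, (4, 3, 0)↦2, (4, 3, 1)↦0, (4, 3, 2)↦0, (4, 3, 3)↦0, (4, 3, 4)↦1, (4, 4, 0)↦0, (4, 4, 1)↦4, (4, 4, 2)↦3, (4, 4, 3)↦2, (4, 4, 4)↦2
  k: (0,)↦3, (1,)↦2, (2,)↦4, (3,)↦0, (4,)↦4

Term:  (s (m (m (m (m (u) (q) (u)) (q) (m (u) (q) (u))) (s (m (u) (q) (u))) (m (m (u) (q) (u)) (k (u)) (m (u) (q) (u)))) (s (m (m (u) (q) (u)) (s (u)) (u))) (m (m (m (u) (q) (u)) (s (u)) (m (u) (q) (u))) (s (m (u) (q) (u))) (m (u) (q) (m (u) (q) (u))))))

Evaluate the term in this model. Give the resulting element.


  u = 3
  q = 3
  u = 3
  (m (u) (q) (u)) = m(3, 3, 3) = 2
  q = 3
  u = 3
  q = 3
  u = 3
  (m (u) (q) (u)) = m(3, 3, 3) = 2
  (m (m (u) (q) (u)) (q) (m (u) (q) (u))) = m(2, 3, 2) = 0
  u = 3
  q = 3
  u = 3
  (m (u) (q) (u)) = m(3, 3, 3) = 2
  (s (m (u) (q) (u))) = s(2,) = 4
  u = 3
  q = 3
  u = 3
  (m (u) (q) (u)) = m(3, 3, 3) = 2
  u = 3
  (k (u)) = k(3,) = 0
  u = 3
  q = 3
  u = 3
  (m (u) (q) (u)) = m(3, 3, 3) = 2
  (m (m (u) (q) (u)) (k (u)) (m (u) (q) (u))) = m(2, 0, 2) = 3
  (m (m (m (u) (q) (u)) (q) (m (u) (q) (u))) (s (m (u) (q) (u))) (m (m (u) (q) (u)) (k (u)) (m (u) (q) (u)))) = m(0, 4, 3) = 1
  u = 3
  q = 3
  u = 3
  (m (u) (q) (u)) = m(3, 3, 3) = 2
  u = 3
  (s (u)) = s(3,) = 4
  u = 3
  (m (m (u) (q) (u)) (s (u)) (u)) = m(2, 4, 3) = 2
  (s (m (m (u) (q) (u)) (s (u)) (u))) = s(2,) = 4
  u = 3
  q = 3
  u = 3
  (m (u) (q) (u)) = m(3, 3, 3) = 2
  u = 3
  (s (u)) = s(3,) = 4
  u = 3
  q = 3
  u = 3
  (m (u) (q) (u)) = m(3, 3, 3) = 2
  (m (m (u) (q) (u)) (s (u)) (m (u) (q) (u))) = m(2, 4, 2) = 0
  u = 3
  q = 3
  u = 3
  (m (u) (q) (u)) = m(3, 3, 3) = 2
  (s (m (u) (q) (u))) = s(2,) = 4
  u = 3
  q = 3
  u = 3
  q = 3
  u = 3
  (m (u) (q) (u)) = m(3, 3, 3) = 2
  (m (u) (q) (m (u) (q) (u))) = m(3, 3, 2) = 1
  (m (m (m (u) (q) (u)) (s (u)) (m (u) (q) (u))) (s (m (u) (q) (u))) (m (u) (q) (m (u) (q) (u)))) = m(0, 4, 1) = 3
  (m (m (m (m (u) (q) (u)) (q) (m (u) (q) (u))) (s (m (u) (q) (u))) (m (m (u) (q) (u)) (k (u)) (m (u) (q) (u)))) (s (m (m (u) (q) (u)) (s (u)) (u))) (m (m (m (u) (q) (u)) (s (u)) (m (u) (q) (u))) (s (m (u) (q) (u))) (m (u) (q) (m (u) (q) (u))))) = m(1, 4, 3) = 3
  (s (m (m (m (m (u) (q) (u)) (q) (m (u) (q) (u))) (s (m (u) (q) (u))) (m (m (u) (q) (u)) (k (u)) (m (u) (q) (u)))) (s (m (m (u) (q) (u)) (s (u)) (u))) (m (m (m (u) (q) (u)) (s (u)) (m (u) (q) (u))) (s (m (u) (q) (u))) (m (u) (q) (m (u) (q) (u)))))) = s(3,) = 4

value = 4


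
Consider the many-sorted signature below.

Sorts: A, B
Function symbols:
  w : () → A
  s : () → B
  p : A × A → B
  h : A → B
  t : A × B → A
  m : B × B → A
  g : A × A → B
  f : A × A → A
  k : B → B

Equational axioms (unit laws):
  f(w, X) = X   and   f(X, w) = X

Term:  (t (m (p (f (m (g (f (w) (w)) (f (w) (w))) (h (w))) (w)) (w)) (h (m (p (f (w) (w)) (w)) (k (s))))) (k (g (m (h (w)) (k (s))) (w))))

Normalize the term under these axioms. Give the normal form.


normal form = (t (m (p (m (g (w) (w)) (h (w))) (w)) (h (m (p (w) (w)) (k (s))))) (k (g (m (h (w)) (k (s))) (w))))

1. (t (m (p (f (m (g (f (w) (w)) (f (w) (w))) (h (w))) (w)) (w)) (h (m (p (f (w) (w)) (w)) (k (s))))) (k (g (m (h (w)) (k (s))) (w))))  →  (t (m (p (m (g (f (w) (w)) (f (w) (w))) (h (w))) (w)) (h (m (p (f (w) (w)) (w)) (k (s))))) (k (g (m (h (w)) (k (s))) (w))))
2. (t (m (p (m (g (f (w) (w)) (f (w) (w))) (h (w))) (w)) (h (m (p (f (w) (w)) (w)) (k (s))))) (k (g (m (h (w)) (k (s))) (w))))  →  (t (m (p (m (g (w) (f (w) (w))) (h (w))) (w)) (h (m (p (f (w) (w)) (w)) (k (s))))) (k (g (m (h (w)) (k (s))) (w))))
3. (t (m (p (m (g (w) (f (w) (w))) (h (w))) (w)) (h (m (p (f (w) (w)) (w)) (k (s))))) (k (g (m (h (w)) (k (s))) (w))))  →  (t (m (p (m (g (w) (w)) (h (w))) (w)) (h (m (p (f (w) (w)) (w)) (k (s))))) (k (g (m (h (w)) (k (s))) (w))))
4. (t (m (p (m (g (w) (w)) (h (w))) (w)) (h (m (p (f (w) (w)) (w)) (k (s))))) (k (g (m (h (w)) (k (s))) (w))))  →  (t (m (p (m (g (w) (w)) (h (w))) (w)) (h (m (p (w) (w)) (k (s))))) (k (g (m (h (w)) (k (s))) (w))))


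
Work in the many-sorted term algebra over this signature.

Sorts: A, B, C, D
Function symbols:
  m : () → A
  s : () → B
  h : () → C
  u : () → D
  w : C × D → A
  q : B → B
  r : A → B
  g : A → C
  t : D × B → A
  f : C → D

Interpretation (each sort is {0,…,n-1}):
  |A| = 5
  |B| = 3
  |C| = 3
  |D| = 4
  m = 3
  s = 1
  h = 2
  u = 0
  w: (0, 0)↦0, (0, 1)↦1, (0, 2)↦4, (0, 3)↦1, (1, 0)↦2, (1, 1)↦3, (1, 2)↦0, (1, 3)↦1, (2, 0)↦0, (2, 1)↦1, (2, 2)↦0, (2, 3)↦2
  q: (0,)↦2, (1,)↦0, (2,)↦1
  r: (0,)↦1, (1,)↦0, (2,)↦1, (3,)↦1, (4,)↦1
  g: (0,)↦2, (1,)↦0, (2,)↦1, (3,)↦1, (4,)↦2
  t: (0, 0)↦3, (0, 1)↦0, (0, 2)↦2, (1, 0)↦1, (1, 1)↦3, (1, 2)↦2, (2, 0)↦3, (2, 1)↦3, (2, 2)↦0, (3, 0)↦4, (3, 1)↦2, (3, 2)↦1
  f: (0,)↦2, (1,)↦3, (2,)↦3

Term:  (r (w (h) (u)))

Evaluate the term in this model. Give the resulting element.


value = 1

  h = 2
  u = 0
  (w (h) (u)) = w(2, 0) = 0
  (r (w (h) (u))) = r(0,) = 1


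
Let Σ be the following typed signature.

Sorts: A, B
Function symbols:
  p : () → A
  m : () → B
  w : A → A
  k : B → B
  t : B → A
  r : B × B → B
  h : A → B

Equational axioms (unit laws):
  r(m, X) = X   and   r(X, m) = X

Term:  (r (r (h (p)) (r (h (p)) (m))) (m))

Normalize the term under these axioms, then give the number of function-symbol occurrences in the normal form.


size = 5

1. (r (r (h (p)) (r (h (p)) (m))) (m))  →  (r (h (p)) (r (h (p)) (m)))
2. (r (h (p)) (r (h (p)) (m)))  →  (r (h (p)) (h (p)))
normal form: (r (h (p)) (h (p)))


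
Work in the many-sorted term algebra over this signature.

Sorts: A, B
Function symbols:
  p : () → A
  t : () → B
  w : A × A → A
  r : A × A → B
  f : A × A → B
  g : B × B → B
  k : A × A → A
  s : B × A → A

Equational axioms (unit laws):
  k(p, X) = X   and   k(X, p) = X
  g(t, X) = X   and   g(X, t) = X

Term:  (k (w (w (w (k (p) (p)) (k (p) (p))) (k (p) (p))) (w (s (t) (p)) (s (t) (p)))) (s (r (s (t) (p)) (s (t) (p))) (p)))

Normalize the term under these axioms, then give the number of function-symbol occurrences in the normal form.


1. (k (w (w (w (k (p) (p)) (k (p) (p))) (k (p) (p))) (w (s (t) (p)) (s (t) (p)))) (s (r (s (t) (p)) (s (t) (p))) (p)))  →  (k (w (w (w (p) (k (p) (p))) (k (p) (p))) (w (s (t) (p)) (s (t) (p)))) (s (r (s (t) (p)) (s (t) (p))) (p)))
2. (k (w (w (w (p) (k (p) (p))) (k (p) (p))) (w (s (t) (p)) (s (t) (p)))) (s (r (s (t) (p)) (s (t) (p))) (p)))  →  (k (w (w (w (p) (p)) (k (p) (p))) (w (s (t) (p)) (s (t) (p)))) (s (r (s (t) (p)) (s (t) (p))) (p)))
3. (k (w (w (w (p) (p)) (k (p) (p))) (w (s (t) (p)) (s (t) (p)))) (s (r (s (t) (p)) (s (t) (p))) (p)))  →  (k (w (w (w (p) (p)) (p)) (w (s (t) (p)) (s (t) (p)))) (s (r (s (t) (p)) (s (t) (p))) (p)))
normal form: (k (w (w (w (p) (p)) (p)) (w (s (t) (p)) (s (t) (p)))) (s (r (s (t) (p)) (s (t) (p))) (p)))

size = 23


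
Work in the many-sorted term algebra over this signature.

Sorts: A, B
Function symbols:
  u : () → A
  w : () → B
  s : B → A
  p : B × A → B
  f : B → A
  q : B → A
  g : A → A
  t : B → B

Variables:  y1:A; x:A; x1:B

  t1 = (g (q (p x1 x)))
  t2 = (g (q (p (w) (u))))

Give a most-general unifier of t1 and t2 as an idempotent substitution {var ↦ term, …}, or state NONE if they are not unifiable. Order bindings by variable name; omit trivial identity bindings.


{x ↦ (u), x1 ↦ (w)}


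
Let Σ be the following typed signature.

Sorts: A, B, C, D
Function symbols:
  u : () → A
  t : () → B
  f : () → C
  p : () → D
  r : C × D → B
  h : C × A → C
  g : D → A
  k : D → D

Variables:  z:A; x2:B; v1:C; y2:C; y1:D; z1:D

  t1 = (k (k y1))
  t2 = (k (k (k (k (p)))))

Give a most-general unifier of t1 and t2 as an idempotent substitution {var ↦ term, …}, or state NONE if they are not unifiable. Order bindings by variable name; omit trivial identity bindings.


{y1 ↦ (k (k (p)))}


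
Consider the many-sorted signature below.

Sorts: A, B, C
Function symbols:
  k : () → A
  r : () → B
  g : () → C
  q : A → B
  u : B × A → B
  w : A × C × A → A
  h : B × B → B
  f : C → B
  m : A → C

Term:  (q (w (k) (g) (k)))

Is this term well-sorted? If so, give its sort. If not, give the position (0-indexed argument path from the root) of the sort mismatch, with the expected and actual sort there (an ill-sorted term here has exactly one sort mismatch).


    (k) : A
    (g) : C
    (k) : A
  (w (k) (g) (k)) : A
(q (w (k) (g) (k))) : B

well-sorted; sort = B


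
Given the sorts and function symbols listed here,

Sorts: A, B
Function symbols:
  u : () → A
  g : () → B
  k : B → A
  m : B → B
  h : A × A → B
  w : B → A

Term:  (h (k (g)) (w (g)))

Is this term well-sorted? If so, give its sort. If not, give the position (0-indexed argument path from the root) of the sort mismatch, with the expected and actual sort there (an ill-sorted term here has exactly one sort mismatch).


well-sorted; sort = B

    (g) : B
  (k (g)) : A
    (g) : B
  (w (g)) : A
(h (k (g)) (w (g))) : B


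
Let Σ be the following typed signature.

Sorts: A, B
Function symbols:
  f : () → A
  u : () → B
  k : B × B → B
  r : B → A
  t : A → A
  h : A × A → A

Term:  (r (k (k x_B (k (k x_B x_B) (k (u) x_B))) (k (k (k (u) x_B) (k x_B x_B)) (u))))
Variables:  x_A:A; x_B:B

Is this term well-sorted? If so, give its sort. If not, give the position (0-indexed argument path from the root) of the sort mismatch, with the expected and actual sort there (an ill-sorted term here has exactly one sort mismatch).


well-sorted; sort = A

      x_B : B
          x_B : B
          x_B : B
        (k x_B x_B) : B
          (u) : B
          x_B : B
        (k (u) x_B) : B
      (k (k x_B x_B) (k (u) x_B)) : B
    (k x_B (k (k x_B x_B) (k (u) x_B))) : B
          (u) : B
          x_B : B
        (k (u) x_B) : B
          x_B : B
          x_B : B
        (k x_B x_B) : B
      (k (k (u) x_B) (k x_B x_B)) : B
      (u) : B
    (k (k (k (u) x_B) (k x_B x_B)) (u)) : B
  (k (k x_B (k (k x_B x_B) (k (u) x_B))) (k (k (k (u) x_B) (k x_B x_B)) (u))) : B
(r (k (k x_B (k (k x_B x_B) (k (u) x_B))) (k (k (k (u) x_B) (k x_B x_B)) (u)))) : A


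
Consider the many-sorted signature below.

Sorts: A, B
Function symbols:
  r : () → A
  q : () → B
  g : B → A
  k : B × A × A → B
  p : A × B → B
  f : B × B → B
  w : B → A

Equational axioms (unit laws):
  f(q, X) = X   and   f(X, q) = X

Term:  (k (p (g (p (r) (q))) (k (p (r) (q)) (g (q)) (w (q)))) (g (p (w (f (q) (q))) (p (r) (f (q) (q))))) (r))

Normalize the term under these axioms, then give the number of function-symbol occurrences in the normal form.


1. (k (p (g (p (r) (q))) (k (p (r) (q)) (g (q)) (w (q)))) (g (p (w (f (q) (q))) (p (r) (f (q) (q))))) (r))  →  (k (p (g (p (r) (q))) (k (p (r) (q)) (g (q)) (w (q)))) (g (p (w (q)) (p (r) (f (q) (q))))) (r))
2. (k (p (g (p (r) (q))) (k (p (r) (q)) (g (q)) (w (q)))) (g (p (w (q)) (p (r) (f (q) (q))))) (r))  →  (k (p (g (p (r) (q))) (k (p (r) (q)) (g (q)) (w (q)))) (g (p (w (q)) (p (r) (q)))) (r))
normal form: (k (p (g (p (r) (q))) (k (p (r) (q)) (g (q)) (w (q)))) (g (p (w (q)) (p (r) (q)))) (r))

size = 22


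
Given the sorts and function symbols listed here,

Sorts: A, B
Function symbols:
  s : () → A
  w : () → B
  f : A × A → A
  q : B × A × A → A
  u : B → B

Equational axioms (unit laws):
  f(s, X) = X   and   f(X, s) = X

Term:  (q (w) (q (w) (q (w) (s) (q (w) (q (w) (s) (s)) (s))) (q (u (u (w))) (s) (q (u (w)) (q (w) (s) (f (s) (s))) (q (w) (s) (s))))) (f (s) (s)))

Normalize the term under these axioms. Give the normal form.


normal form = (q (w) (q (w) (q (w) (s) (q (w) (q (w) (s) (s)) (s))) (q (u (u (w))) (s) (q (u (w)) (q (w) (s) (s)) (q (w) (s) (s))))) (s))

1. (q (w) (q (w) (q (w) (s) (q (w) (q (w) (s) (s)) (s))) (q (u (u (w))) (s) (q (u (w)) (q (w) (s) (f (s) (s))) (q (w) (s) (s))))) (f (s) (s)))  →  (q (w) (q (w) (q (w) (s) (q (w) (q (w) (s) (s)) (s))) (q (u (u (w))) (s) (q (u (w)) (q (w) (s) (s)) (q (w) (s) (s))))) (f (s) (s)))
2. (q (w) (q (w) (q (w) (s) (q (w) (q (w) (s) (s)) (s))) (q (u (u (w))) (s) (q (u (w)) (q (w) (s) (s)) (q (w) (s) (s))))) (f (s) (s)))  →  (q (w) (q (w) (q (w) (s) (q (w) (q (w) (s) (s)) (s))) (q (u (u (w))) (s) (q (u (w)) (q (w) (s) (s)) (q (w) (s) (s))))) (s))


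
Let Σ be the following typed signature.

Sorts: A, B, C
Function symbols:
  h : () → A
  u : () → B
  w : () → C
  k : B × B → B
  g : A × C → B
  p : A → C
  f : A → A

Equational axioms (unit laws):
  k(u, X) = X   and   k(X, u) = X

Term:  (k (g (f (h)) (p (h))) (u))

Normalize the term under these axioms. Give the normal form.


1. (k (g (f (h)) (p (h))) (u))  →  (g (f (h)) (p (h)))

normal form = (g (f (h)) (p (h)))


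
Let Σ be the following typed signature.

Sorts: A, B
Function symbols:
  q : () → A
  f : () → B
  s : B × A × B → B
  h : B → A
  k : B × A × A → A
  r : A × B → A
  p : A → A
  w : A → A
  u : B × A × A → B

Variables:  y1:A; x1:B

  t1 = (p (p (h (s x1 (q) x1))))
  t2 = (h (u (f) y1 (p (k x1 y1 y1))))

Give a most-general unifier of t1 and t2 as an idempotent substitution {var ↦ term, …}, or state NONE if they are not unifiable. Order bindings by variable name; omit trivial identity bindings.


NONE (not unifiable)

head clash or occurs-check failure — not unifiable


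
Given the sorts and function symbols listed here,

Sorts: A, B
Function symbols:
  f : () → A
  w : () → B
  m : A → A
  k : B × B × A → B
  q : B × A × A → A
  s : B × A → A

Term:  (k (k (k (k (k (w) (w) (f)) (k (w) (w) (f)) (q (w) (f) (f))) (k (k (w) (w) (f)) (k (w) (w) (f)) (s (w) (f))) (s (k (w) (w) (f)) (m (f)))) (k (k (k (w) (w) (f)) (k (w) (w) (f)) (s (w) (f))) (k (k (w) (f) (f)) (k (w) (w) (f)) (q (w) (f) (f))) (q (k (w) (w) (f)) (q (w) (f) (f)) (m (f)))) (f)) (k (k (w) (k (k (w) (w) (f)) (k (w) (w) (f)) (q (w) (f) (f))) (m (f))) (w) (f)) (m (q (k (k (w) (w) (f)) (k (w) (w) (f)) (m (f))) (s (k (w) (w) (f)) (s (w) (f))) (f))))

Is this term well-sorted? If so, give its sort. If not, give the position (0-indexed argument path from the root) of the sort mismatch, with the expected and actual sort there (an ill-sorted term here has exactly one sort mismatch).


          (w) : B
          (w) : B
          (f) : A
        (k (w) (w) (f)) : B
          (w) : B
          (w) : B
          (f) : A
        (k (w) (w) (f)) : B
          (w) : B
          (f) : A
          (f) : A
        (q (w) (f) (f)) : A
      (k (k (w) (w) (f)) (k (w) (w) (f)) (q (w) (f) (f))) : B
          (w) : B
          (w) : B
          (f) : A
        (k (w) (w) (f)) : B
          (w) : B
          (w) : B
          (f) : A
        (k (w) (w) (f)) : B
          (w) : B
          (f) : A
        (s (w) (f)) : A
      (k (k (w) (w) (f)) (k (w) (w) (f)) (s (w) (f))) : B
          (w) : B
          (w) : B
          (f) : A
        (k (w) (w) (f)) : B
          (f) : A
        (m (f)) : A
      (s (k (w) (w) (f)) (m (f))) : A
    (k (k (k (w) (w) (f)) (k (w) (w) (f)) (q (w) (f) (f))) (k (k (w) (w) (f)) (k (w) (w) (f)) (s (w) (f))) (s (k (w) (w) (f)) (m (f)))) : B
          (w) : B
          (w) : B
          (f) : A
        (k (w) (w) (f)) : B
          (w) : B
          (w) : B
          (f) : A
        (k (w) (w) (f)) : B
          (w) : B
          (f) : A
        (s (w) (f)) : A
      (k (k (w) (w) (f)) (k (w) (w) (f)) (s (w) (f))) : B
          (w) : B
          (f) : A
          (f) : A
        (k (w) (f) (f)) : ✗ arg 1 at [0, 1, 1, 0, 1] has sort A, expected B
          (w) : B
          (w) : B
          (f) : A
        (k (w) (w) (f)) : B
          (w) : B
          (f) : A
          (f) : A
        (q (w) (f) (f)) : A
          (w) : B
          (w) : B
          (f) : A
        (k (w) (w) (f)) : B
          (w) : B
          (f) : A
          (f) : A
        (q (w) (f) (f)) : A
          (f) : A
        (m (f)) : A
      (q (k (w) (w) (f)) (q (w) (f) (f)) (m (f))) : A
    (f) : A
      (w) : B
          (w) : B
          (w) : B
          (f) : A
        (k (w) (w) (f)) : B
          (w) : B
          (w) : B
          (f) : A
        (k (w) (w) (f)) : B
          (w) : B
          (f) : A
          (f) : A
        (q (w) (f) (f)) : A
      (k (k (w) (w) (f)) (k (w) (w) (f)) (q (w) (f) (f))) : B
        (f) : A
      (m (f)) : A
    (k (w) (k (k (w) (w) (f)) (k (w) (w) (f)) (q (w) (f) (f))) (m (f))) : B
    (w) : B
    (f) : A
  (k (k (w) (k (k (w) (w) (f)) (k (w) (w) (f)) (q (w) (f) (f))) (m (f))) (w) (f)) : B
          (w) : B
          (w) : B
          (f) : A
        (k (w) (w) (f)) : B
          (w) : B
          (w) : B
          (f) : A
        (k (w) (w) (f)) : B
          (f) : A
        (m (f)) : A
      (k (k (w) (w) (f)) (k (w) (w) (f)) (m (f))) : B
          (w) : B
          (w) : B
          (f) : A
        (k (w) (w) (f)) : B
          (w) : B
          (f) : A
        (s (w) (f)) : A
      (s (k (w) (w) (f)) (s (w) (f))) : A
      (f) : A
    (q (k (k (w) (w) (f)) (k (w) (w) (f)) (m (f))) (s (k (w) (w) (f)) (s (w) (f))) (f)) : A
  (m (q (k (k (w) (w) (f)) (k (w) (w) (f)) (m (f))) (s (k (w) (w) (f)) (s (w) (f))) (f))) : A

ill-sorted at position [0, 1, 1, 0, 1]: expected B, got A


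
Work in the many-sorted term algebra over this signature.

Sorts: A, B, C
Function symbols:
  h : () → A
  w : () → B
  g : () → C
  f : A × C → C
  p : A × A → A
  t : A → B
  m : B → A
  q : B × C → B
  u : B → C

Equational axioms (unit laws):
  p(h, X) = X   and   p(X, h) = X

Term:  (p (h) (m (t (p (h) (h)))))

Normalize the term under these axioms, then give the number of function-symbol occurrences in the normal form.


size = 3

1. (p (h) (m (t (p (h) (h)))))  →  (m (t (p (h) (h))))
2. (m (t (p (h) (h))))  →  (m (t (h)))
normal form: (m (t (h)))


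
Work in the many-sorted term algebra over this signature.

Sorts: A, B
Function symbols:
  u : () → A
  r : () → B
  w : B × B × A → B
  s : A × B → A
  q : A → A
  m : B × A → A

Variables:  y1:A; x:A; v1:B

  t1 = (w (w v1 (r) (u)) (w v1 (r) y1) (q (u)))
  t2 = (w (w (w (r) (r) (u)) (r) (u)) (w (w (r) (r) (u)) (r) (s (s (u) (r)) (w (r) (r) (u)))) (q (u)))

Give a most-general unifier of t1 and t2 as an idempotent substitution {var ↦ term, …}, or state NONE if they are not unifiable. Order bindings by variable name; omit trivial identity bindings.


{v1 ↦ (w (r) (r) (u)), y1 ↦ (s (s (u) (r)) (w (r) (r) (u)))}


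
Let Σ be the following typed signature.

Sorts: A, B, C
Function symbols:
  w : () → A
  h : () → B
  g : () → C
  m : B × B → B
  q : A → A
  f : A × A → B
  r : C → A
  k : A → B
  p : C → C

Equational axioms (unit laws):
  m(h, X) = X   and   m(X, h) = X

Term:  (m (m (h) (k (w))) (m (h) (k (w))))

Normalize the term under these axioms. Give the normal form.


1. (m (m (h) (k (w))) (m (h) (k (w))))  →  (m (k (w)) (m (h) (k (w))))
2. (m (k (w)) (m (h) (k (w))))  →  (m (k (w)) (k (w)))

normal form = (m (k (w)) (k (w)))
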